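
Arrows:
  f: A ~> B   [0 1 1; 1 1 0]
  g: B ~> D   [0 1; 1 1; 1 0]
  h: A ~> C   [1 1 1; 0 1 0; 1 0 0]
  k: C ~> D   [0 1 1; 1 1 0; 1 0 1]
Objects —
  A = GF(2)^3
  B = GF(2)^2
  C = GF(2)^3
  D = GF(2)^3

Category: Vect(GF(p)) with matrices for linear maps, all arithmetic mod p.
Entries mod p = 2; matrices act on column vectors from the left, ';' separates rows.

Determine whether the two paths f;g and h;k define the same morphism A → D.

Answer: COMMUTES

Derivation:
1) trace f;g:
  e0=⟨1,0,0⟩ f~>⟨0,1⟩ g~>⟨1,1,0⟩
  e1=⟨0,1,0⟩ f~>⟨1,1⟩ g~>⟨1,0,1⟩
  e2=⟨0,0,1⟩ f~>⟨1,0⟩ g~>⟨0,1,1⟩
  ⟦path⟧₁ = [1 1 0; 1 0 1; 0 1 1]
2) trace h;k:
  e0=⟨1,0,0⟩ h~>⟨1,0,1⟩ k~>⟨1,1,0⟩
  e1=⟨0,1,0⟩ h~>⟨1,1,0⟩ k~>⟨1,0,1⟩
  e2=⟨0,0,1⟩ h~>⟨1,0,0⟩ k~>⟨0,1,1⟩
  ⟦path⟧₂ = [1 1 0; 1 0 1; 0 1 1]
Equal? YES — commutes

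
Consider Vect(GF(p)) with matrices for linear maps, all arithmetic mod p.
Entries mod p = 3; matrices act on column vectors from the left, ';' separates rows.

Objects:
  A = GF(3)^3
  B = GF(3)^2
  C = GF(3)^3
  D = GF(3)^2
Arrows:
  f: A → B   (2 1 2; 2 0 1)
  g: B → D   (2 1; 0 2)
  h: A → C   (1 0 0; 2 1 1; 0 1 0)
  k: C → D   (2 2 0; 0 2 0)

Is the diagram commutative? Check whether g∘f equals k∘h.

Answer: DOES NOT COMMUTE

Work:
Path 1 = f;g:
  e0=[1,0,0] f→[2,2] g→[0,1]
  e1=[0,1,0] f→[1,0] g→[2,0]
  e2=[0,0,1] f→[2,1] g→[2,2]
  composite₁ = (0 2 2; 1 0 2)
Path 2 = h;k:
  e0=[1,0,0] h→[1,2,0] k→[0,1]
  e1=[0,1,0] h→[0,1,1] k→[2,2]
  e2=[0,0,1] h→[0,1,0] k→[2,2]
  composite₂ = (0 2 2; 1 2 2)
Equal? NO — does not commute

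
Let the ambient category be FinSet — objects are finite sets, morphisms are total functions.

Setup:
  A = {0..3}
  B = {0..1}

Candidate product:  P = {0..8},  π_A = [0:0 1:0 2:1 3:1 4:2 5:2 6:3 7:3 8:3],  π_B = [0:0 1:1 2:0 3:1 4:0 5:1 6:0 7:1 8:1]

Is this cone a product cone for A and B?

Answer: NOT A VALID PRODUCT — |P|=9 ≠ |A|·|B|=8

Work:
|A|·|B| = 4·2 = 8;  |P| = 9
  → cardinalities differ; no bijection possible.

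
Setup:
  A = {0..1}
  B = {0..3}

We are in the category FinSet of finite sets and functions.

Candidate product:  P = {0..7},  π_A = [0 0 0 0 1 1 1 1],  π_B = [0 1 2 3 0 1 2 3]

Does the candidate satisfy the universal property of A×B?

|A|·|B| = 2·4 = 8;  |P| = 8
Check the pairing map k ↦ (π_A(k), π_B(k)):
  0 : (0,0)
  1 : (0,1)
  2 : (0,2)
  3 : (0,3)
  4 : (1,0)
  5 : (1,1)
  6 : (1,2)
  7 : (1,3)
distinct pairs in image: 8 / 8 needed
  → bijection onto A×B; projections well-typed.

Answer: VALID PRODUCT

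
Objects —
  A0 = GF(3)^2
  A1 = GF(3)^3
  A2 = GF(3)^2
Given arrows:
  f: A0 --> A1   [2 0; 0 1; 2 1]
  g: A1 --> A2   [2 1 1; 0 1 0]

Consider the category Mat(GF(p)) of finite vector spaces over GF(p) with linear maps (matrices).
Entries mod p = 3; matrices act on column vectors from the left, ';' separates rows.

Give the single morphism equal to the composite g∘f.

Answer: [0 2; 0 1]

Trace:
  e0=[1,0] f-->[2,0,2] g-->[0,0]
  e1=[0,1] f-->[0,1,1] g-->[2,1]
result: [0 2; 0 1]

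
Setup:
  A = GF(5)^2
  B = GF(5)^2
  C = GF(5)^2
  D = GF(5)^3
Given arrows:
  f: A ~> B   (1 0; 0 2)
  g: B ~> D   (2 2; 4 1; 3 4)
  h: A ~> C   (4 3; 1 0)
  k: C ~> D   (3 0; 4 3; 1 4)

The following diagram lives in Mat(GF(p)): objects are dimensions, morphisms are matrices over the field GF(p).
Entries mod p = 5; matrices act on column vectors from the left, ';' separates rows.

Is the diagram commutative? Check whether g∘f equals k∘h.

1) trace f;g:
  e0=⟨1,0⟩ f~>⟨1,0⟩ g~>⟨2,4,3⟩
  e1=⟨0,1⟩ f~>⟨0,2⟩ g~>⟨4,2,3⟩
  result₁ = (2 4; 4 2; 3 3)
2) trace h;k:
  e0=⟨1,0⟩ h~>⟨4,1⟩ k~>⟨2,4,3⟩
  e1=⟨0,1⟩ h~>⟨3,0⟩ k~>⟨4,2,3⟩
  result₂ = (2 4; 4 2; 3 3)
Equal? equal; square commutes

Answer: COMMUTES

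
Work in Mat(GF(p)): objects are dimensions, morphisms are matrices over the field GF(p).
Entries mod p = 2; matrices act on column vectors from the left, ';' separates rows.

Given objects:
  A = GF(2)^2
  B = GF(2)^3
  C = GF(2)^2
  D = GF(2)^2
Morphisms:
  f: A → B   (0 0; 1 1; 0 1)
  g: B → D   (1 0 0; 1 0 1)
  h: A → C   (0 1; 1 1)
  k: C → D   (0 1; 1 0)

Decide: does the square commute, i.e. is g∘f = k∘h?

Answer: DOES NOT COMMUTE

Work:
Path 1 = f;g:
  e0=[1,0] f→[0,1,0] g→[0,0]
  e1=[0,1] f→[0,1,1] g→[0,1]
  composite₁ = (0 0; 0 1)
Path 2 = h;k:
  e0=[1,0] h→[0,1] k→[1,0]
  e1=[0,1] h→[1,1] k→[1,1]
  composite₂ = (1 1; 0 1)
Equal? NO — does not commute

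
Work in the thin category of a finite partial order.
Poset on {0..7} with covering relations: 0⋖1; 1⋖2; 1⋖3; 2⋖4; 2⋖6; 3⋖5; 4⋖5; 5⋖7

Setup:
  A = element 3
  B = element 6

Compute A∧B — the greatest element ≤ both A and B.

Common predecessors of 3,6: {0,1}
  0 ≤ 1
  1 ≤ 1
glb = 1

Answer: A∧B = 1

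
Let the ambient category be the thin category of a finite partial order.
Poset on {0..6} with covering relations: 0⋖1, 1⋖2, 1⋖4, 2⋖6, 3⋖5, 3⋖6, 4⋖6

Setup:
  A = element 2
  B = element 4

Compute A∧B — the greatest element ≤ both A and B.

Lower bounds of A=2 and B=4: {0,1}
  0 <= 1
  1 <= 1
glb = 1

Answer: A∧B = 1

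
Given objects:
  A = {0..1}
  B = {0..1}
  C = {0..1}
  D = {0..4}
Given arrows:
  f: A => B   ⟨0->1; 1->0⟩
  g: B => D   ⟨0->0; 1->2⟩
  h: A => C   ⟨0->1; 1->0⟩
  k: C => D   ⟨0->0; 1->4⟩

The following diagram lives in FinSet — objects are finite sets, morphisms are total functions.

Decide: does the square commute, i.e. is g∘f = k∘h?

Path 1 = f;g:
  0 f=>1 g=>2
  1 f=>0 g=>0
  ⟦path⟧₁ = ⟨0->2; 1->0⟩
Path 2 = h;k:
  0 h=>1 k=>4
  1 h=>0 k=>0
  ⟦path⟧₂ = ⟨0->4; 1->0⟩
Equal? differ; not commutative

Answer: DOES NOT COMMUTE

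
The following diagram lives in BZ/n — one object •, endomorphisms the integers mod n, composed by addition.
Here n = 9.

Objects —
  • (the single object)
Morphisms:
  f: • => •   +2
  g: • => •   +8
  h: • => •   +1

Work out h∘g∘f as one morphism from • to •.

Answer: +2

Derivation:
  0 +2≡2 +8≡1 +1≡2  (mod 9)
composite: +2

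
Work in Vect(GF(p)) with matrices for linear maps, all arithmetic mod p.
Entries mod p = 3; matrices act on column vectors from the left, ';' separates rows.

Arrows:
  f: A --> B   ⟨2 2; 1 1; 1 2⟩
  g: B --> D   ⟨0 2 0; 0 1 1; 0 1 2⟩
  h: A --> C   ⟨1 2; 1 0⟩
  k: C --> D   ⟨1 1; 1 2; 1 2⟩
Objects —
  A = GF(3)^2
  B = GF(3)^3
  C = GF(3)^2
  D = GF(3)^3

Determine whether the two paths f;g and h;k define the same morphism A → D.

Answer: DOES NOT COMMUTE

Derivation:
Path 1 = f;g:
  e0=(1,0) f-->(2,1,1) g-->(2,2,0)
  e1=(0,1) f-->(2,1,2) g-->(2,0,2)
  ⟦path⟧₁ = ⟨2 2; 2 0; 0 2⟩
Path 2 = h;k:
  e0=(1,0) h-->(1,1) k-->(2,0,0)
  e1=(0,1) h-->(2,0) k-->(2,2,2)
  ⟦path⟧₂ = ⟨2 2; 0 2; 0 2⟩
Equal? differ; not commutative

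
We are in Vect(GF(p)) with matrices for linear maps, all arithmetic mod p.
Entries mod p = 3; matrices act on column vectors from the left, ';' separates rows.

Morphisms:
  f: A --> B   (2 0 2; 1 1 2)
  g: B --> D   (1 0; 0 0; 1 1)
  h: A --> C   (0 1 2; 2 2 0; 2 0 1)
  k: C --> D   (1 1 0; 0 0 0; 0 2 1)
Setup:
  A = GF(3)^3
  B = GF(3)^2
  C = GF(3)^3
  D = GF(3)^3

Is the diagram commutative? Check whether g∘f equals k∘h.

Answer: COMMUTES

Derivation:
Along f;g (path 1):
  e0=[1,0,0] f-->[2,1] g-->[2,0,0]
  e1=[0,1,0] f-->[0,1] g-->[0,0,1]
  e2=[0,0,1] f-->[2,2] g-->[2,0,1]
  ⟦path⟧₁ = (2 0 2; 0 0 0; 0 1 1)
Along h;k (path 2):
  e0=[1,0,0] h-->[0,2,2] k-->[2,0,0]
  e1=[0,1,0] h-->[1,2,0] k-->[0,0,1]
  e2=[0,0,1] h-->[2,0,1] k-->[2,0,1]
  ⟦path⟧₂ = (2 0 2; 0 0 0; 0 1 1)
Equal? equal; square commutes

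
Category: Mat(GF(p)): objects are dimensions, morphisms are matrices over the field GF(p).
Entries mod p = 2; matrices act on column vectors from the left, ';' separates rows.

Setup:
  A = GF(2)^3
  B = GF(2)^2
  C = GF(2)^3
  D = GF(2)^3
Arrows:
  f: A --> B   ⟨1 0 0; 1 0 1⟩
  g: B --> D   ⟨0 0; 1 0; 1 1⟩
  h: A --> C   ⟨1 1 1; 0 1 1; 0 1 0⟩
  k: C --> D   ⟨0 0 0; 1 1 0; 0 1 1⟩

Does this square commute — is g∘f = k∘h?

Path 1 = f;g:
  e0=[1,0,0] f-->[1,1] g-->[0,1,0]
  e1=[0,1,0] f-->[0,0] g-->[0,0,0]
  e2=[0,0,1] f-->[0,1] g-->[0,0,1]
  result₁ = ⟨0 0 0; 1 0 0; 0 0 1⟩
Path 2 = h;k:
  e0=[1,0,0] h-->[1,0,0] k-->[0,1,0]
  e1=[0,1,0] h-->[1,1,1] k-->[0,0,0]
  e2=[0,0,1] h-->[1,1,0] k-->[0,0,1]
  result₂ = ⟨0 0 0; 1 0 0; 0 0 1⟩
Equal? YES — commutes

Answer: COMMUTES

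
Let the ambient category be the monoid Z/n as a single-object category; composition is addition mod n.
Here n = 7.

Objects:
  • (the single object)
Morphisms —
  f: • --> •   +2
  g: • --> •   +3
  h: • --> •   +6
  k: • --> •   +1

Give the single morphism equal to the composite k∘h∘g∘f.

Answer: +5

Work:
  0 +2≡2 +3≡5 +6≡4 +1≡5  (mod 7)
composite: +5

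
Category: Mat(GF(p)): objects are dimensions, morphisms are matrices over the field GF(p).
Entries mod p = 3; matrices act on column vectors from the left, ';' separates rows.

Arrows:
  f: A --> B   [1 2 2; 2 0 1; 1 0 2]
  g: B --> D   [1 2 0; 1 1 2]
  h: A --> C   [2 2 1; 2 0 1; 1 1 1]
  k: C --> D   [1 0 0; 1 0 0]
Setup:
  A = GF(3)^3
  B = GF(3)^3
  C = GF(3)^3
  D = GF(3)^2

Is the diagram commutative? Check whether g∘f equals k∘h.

Path 1 = f;g:
  e0=⟨1,0,0⟩ f-->⟨1,2,1⟩ g-->⟨2,2⟩
  e1=⟨0,1,0⟩ f-->⟨2,0,0⟩ g-->⟨2,2⟩
  e2=⟨0,0,1⟩ f-->⟨2,1,2⟩ g-->⟨1,1⟩
  result₁ = [2 2 1; 2 2 1]
Path 2 = h;k:
  e0=⟨1,0,0⟩ h-->⟨2,2,1⟩ k-->⟨2,2⟩
  e1=⟨0,1,0⟩ h-->⟨2,0,1⟩ k-->⟨2,2⟩
  e2=⟨0,0,1⟩ h-->⟨1,1,1⟩ k-->⟨1,1⟩
  result₂ = [2 2 1; 2 2 1]
Equal? equal; square commutes

Answer: COMMUTES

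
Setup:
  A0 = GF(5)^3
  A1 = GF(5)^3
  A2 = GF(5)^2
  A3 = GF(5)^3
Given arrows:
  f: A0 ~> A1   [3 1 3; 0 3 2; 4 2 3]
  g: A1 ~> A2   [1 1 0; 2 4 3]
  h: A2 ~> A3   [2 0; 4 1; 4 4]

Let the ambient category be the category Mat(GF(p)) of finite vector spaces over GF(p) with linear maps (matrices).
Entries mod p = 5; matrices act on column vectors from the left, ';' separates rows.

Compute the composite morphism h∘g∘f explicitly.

Answer: [1 3 0; 0 1 3; 4 1 2]

Derivation:
  e0=[1,0,0] f~>[3,0,4] g~>[3,3] h~>[1,0,4]
  e1=[0,1,0] f~>[1,3,2] g~>[4,0] h~>[3,1,1]
  e2=[0,0,1] f~>[3,2,3] g~>[0,3] h~>[0,3,2]
⟦path⟧: [1 3 0; 0 1 3; 4 1 2]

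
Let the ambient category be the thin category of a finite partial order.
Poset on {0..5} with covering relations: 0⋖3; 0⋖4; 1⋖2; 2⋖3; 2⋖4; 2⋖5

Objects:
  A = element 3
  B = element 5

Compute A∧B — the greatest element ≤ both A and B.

Answer: A∧B = 2

Derivation:
Common predecessors of 3,5: {1,2}
  1 <= 2
  2 <= 2
glb = 2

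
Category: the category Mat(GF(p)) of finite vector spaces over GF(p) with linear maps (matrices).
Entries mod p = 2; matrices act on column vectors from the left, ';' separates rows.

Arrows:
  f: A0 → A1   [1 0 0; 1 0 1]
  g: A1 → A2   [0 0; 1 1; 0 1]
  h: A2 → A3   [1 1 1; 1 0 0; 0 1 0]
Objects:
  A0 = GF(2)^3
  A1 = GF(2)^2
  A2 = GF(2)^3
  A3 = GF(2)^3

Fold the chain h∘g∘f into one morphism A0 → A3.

  e0=(1,0,0) f→(1,1) g→(0,0,1) h→(1,0,0)
  e1=(0,1,0) f→(0,0) g→(0,0,0) h→(0,0,0)
  e2=(0,0,1) f→(0,1) g→(0,1,1) h→(0,0,1)
result: [1 0 0; 0 0 0; 0 0 1]

Answer: [1 0 0; 0 0 0; 0 0 1]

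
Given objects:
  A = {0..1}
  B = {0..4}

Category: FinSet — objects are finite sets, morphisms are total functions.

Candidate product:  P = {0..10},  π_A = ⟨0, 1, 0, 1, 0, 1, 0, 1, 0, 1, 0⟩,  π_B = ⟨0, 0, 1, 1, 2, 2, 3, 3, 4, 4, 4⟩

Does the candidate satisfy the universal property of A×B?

Answer: NOT A VALID PRODUCT — |P|=11 ≠ |A|·|B|=10

Work:
|A|·|B| = 2·5 = 10;  |P| = 11
  → cardinalities differ; no bijection possible.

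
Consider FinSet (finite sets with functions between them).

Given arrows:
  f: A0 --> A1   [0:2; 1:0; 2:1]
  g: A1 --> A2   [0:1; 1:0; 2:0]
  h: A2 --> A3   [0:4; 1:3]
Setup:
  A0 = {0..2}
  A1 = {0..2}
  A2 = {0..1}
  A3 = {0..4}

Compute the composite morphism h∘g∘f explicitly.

  0 f-->2 g-->0 h-->4
  1 f-->0 g-->1 h-->3
  2 f-->1 g-->0 h-->4
⟦path⟧: [0:4; 1:3; 2:4]

Answer: [0:4; 1:3; 2:4]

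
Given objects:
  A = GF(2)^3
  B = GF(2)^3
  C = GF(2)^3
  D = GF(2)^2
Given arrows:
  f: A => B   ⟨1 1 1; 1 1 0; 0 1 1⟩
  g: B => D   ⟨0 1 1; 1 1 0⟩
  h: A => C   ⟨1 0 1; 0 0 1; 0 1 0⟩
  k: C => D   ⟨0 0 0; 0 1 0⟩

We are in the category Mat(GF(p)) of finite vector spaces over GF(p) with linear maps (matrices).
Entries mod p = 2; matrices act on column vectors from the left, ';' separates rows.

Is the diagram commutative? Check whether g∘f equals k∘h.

Answer: DOES NOT COMMUTE

Work:
1) trace f;g:
  e0=[1,0,0] f=>[1,1,0] g=>[1,0]
  e1=[0,1,0] f=>[1,1,1] g=>[0,0]
  e2=[0,0,1] f=>[1,0,1] g=>[1,1]
  composite₁ = ⟨1 0 1; 0 0 1⟩
2) trace h;k:
  e0=[1,0,0] h=>[1,0,0] k=>[0,0]
  e1=[0,1,0] h=>[0,0,1] k=>[0,0]
  e2=[0,0,1] h=>[1,1,0] k=>[0,1]
  composite₂ = ⟨0 0 0; 0 0 1⟩
Equal? differ; not commutative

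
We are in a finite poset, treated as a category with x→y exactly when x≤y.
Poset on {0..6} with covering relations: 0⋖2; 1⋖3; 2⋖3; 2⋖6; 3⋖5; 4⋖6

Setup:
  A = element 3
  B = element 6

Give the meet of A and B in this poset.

{x : x⊑A ∧ x⊑B} = {0,2}  (A=3, B=6)
  0 ⊑ 2
  2 ⊑ 2
glb = 2

Answer: A∧B = 2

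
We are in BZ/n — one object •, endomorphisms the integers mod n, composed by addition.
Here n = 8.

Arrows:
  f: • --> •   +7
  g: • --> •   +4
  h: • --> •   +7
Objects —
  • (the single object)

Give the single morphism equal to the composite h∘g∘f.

Answer: +2

Work:
  0 +7≡7 +4≡3 +7≡2  (mod 8)
composite: +2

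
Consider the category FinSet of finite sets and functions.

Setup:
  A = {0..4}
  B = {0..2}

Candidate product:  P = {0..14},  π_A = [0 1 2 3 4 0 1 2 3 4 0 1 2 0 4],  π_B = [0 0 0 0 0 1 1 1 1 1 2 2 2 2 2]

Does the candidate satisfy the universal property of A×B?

Answer: NOT A VALID PRODUCT — duplicate pair at indices 10,13

Work:
|A|·|B| = 5·3 = 15;  |P| = 15
Check the pairing map k ↦ (π_A(k), π_B(k)):
  0 -> (0,0)
  1 -> (1,0)
  2 -> (2,0)
  3 -> (3,0)
  4 -> (4,0)
  5 -> (0,1)
  6 -> (1,1)
  7 -> (2,1)
  8 -> (3,1)
  9 -> (4,1)
  10 -> (0,2)
  11 -> (1,2)
  12 -> (2,2)
  13 -> (0,2)  ✗ repeats pair of k=10
  14 -> (4,2)
distinct pairs in image: 14 / 15 needed
  → (0,2) hit at k=10 and k=13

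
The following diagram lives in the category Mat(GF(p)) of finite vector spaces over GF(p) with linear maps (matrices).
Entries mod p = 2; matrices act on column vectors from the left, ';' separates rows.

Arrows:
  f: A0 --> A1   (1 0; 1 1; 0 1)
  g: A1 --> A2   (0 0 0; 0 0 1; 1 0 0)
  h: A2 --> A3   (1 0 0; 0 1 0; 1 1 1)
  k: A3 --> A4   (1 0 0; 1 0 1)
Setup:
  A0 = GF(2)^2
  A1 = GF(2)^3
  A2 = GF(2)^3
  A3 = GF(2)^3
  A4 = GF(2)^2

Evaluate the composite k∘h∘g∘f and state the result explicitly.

  e0=(1,0) f-->(1,1,0) g-->(0,0,1) h-->(0,0,1) k-->(0,1)
  e1=(0,1) f-->(0,1,1) g-->(0,1,0) h-->(0,1,1) k-->(0,1)
result: (0 0; 1 1)

Answer: (0 0; 1 1)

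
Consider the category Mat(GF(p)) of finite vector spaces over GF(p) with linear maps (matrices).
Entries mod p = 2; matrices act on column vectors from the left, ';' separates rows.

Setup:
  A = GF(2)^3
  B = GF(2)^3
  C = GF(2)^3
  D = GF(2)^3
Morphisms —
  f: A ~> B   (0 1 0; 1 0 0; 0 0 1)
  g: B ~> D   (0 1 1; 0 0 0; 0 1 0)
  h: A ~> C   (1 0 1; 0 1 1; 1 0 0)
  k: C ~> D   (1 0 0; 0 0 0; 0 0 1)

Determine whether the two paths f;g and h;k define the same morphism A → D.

Answer: COMMUTES

Work:
Path 1 = f;g:
  e0=[1,0,0] f~>[0,1,0] g~>[1,0,1]
  e1=[0,1,0] f~>[1,0,0] g~>[0,0,0]
  e2=[0,0,1] f~>[0,0,1] g~>[1,0,0]
  result₁ = (1 0 1; 0 0 0; 1 0 0)
Path 2 = h;k:
  e0=[1,0,0] h~>[1,0,1] k~>[1,0,1]
  e1=[0,1,0] h~>[0,1,0] k~>[0,0,0]
  e2=[0,0,1] h~>[1,1,0] k~>[1,0,0]
  result₂ = (1 0 1; 0 0 0; 1 0 0)
Equal? YES — commutes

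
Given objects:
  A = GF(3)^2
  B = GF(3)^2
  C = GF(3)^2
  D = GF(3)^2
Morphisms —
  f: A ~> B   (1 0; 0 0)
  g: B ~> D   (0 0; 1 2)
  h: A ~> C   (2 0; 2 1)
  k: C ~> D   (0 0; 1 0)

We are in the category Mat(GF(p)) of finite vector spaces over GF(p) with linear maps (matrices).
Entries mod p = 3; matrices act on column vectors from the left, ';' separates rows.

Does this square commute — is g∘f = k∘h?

Answer: DOES NOT COMMUTE

Work:
Along f;g (path 1):
  e0=⟨1,0⟩ f~>⟨1,0⟩ g~>⟨0,1⟩
  e1=⟨0,1⟩ f~>⟨0,0⟩ g~>⟨0,0⟩
  ⟦path⟧₁ = (0 0; 1 0)
Along h;k (path 2):
  e0=⟨1,0⟩ h~>⟨2,2⟩ k~>⟨0,2⟩
  e1=⟨0,1⟩ h~>⟨0,1⟩ k~>⟨0,0⟩
  ⟦path⟧₂ = (0 0; 2 0)
Equal? distinct morphisms ✗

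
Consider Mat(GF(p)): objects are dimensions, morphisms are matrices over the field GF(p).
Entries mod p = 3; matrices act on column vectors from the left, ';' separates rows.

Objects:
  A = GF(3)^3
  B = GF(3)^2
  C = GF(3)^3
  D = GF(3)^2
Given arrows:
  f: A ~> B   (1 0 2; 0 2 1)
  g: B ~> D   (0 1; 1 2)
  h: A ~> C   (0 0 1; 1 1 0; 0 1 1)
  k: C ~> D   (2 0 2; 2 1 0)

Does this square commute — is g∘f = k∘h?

Answer: DOES NOT COMMUTE

Trace:
1) trace f;g:
  e0=(1,0,0) f~>(1,0) g~>(0,1)
  e1=(0,1,0) f~>(0,2) g~>(2,1)
  e2=(0,0,1) f~>(2,1) g~>(1,1)
  ⟦path⟧₁ = (0 2 1; 1 1 1)
2) trace h;k:
  e0=(1,0,0) h~>(0,1,0) k~>(0,1)
  e1=(0,1,0) h~>(0,1,1) k~>(2,1)
  e2=(0,0,1) h~>(1,0,1) k~>(1,2)
  ⟦path⟧₂ = (0 2 1; 1 1 2)
Equal? distinct morphisms ✗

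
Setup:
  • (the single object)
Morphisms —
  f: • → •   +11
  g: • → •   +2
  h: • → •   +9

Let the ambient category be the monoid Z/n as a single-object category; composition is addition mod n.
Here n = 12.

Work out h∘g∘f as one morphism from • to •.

Answer: +10

Trace:
  0 +11≡11 +2≡1 +9≡10  (mod 12)
result: +10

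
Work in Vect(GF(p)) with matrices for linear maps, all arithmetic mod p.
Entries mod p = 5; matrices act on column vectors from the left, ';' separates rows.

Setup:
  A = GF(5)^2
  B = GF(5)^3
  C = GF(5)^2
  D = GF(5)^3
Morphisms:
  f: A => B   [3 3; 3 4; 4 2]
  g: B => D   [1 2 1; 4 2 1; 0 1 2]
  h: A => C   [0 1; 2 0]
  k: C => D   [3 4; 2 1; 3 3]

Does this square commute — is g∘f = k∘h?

1) trace f;g:
  e0=[1,0] f=>[3,3,4] g=>[3,2,1]
  e1=[0,1] f=>[3,4,2] g=>[3,2,3]
  ⟦path⟧₁ = [3 3; 2 2; 1 3]
2) trace h;k:
  e0=[1,0] h=>[0,2] k=>[3,2,1]
  e1=[0,1] h=>[1,0] k=>[3,2,3]
  ⟦path⟧₂ = [3 3; 2 2; 1 3]
Equal? equal; square commutes

Answer: COMMUTES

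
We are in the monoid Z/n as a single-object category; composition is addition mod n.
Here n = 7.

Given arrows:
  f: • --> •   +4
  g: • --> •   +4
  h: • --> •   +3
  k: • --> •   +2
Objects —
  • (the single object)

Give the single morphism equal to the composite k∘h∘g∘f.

  0 +4≡4 +4≡1 +3≡4 +2≡6  (mod 7)
composite: +6

Answer: +6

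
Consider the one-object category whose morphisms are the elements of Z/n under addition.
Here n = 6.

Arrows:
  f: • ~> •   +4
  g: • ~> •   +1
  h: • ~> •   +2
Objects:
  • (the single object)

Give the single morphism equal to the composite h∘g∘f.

  0 +4≡4 +1≡5 +2≡1  (mod 6)
composite: +1

Answer: +1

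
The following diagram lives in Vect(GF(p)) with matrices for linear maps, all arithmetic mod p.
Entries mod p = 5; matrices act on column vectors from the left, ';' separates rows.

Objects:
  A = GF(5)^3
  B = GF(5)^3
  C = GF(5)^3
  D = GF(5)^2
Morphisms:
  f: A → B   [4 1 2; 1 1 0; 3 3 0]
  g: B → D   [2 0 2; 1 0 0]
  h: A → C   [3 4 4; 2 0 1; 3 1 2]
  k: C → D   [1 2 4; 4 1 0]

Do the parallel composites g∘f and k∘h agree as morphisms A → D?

Answer: COMMUTES

Derivation:
Path 1 = f;g:
  e0=⟨1,0,0⟩ f→⟨4,1,3⟩ g→⟨4,4⟩
  e1=⟨0,1,0⟩ f→⟨1,1,3⟩ g→⟨3,1⟩
  e2=⟨0,0,1⟩ f→⟨2,0,0⟩ g→⟨4,2⟩
  result₁ = [4 3 4; 4 1 2]
Path 2 = h;k:
  e0=⟨1,0,0⟩ h→⟨3,2,3⟩ k→⟨4,4⟩
  e1=⟨0,1,0⟩ h→⟨4,0,1⟩ k→⟨3,1⟩
  e2=⟨0,0,1⟩ h→⟨4,1,2⟩ k→⟨4,2⟩
  result₂ = [4 3 4; 4 1 2]
Equal? YES — commutes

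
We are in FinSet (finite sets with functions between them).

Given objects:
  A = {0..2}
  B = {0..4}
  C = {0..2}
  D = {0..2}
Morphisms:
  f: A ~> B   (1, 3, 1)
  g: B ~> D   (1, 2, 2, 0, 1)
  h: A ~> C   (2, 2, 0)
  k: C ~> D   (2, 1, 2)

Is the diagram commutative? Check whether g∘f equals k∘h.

Path 1 = f;g:
  0 f~>1 g~>2
  1 f~>3 g~>0
  2 f~>1 g~>2
  composite₁ = (2, 0, 2)
Path 2 = h;k:
  0 h~>2 k~>2
  1 h~>2 k~>2
  2 h~>0 k~>2
  composite₂ = (2, 2, 2)
Equal? distinct morphisms ✗

Answer: DOES NOT COMMUTE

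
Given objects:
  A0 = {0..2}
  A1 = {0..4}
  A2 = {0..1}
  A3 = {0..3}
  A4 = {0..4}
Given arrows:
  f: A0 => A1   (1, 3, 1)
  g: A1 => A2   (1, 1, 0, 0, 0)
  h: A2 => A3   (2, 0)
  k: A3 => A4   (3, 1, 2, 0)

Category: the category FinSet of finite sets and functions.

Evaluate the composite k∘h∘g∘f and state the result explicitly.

  0 f=>1 g=>1 h=>0 k=>3
  1 f=>3 g=>0 h=>2 k=>2
  2 f=>1 g=>1 h=>0 k=>3
⟦path⟧: (3, 2, 3)

Answer: (3, 2, 3)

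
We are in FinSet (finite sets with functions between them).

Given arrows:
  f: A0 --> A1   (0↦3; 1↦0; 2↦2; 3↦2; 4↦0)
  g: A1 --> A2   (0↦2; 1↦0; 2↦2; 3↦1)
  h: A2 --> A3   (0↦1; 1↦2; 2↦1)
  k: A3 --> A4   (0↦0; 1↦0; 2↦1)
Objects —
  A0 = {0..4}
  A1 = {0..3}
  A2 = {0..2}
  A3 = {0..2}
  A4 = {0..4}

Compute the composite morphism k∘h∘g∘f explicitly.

Answer: (0↦1; 1↦0; 2↦0; 3↦0; 4↦0)

Trace:
  0 f-->3 g-->1 h-->2 k-->1
  1 f-->0 g-->2 h-->1 k-->0
  2 f-->2 g-->2 h-->1 k-->0
  3 f-->2 g-->2 h-->1 k-->0
  4 f-->0 g-->2 h-->1 k-->0
result: (0↦1; 1↦0; 2↦0; 3↦0; 4↦0)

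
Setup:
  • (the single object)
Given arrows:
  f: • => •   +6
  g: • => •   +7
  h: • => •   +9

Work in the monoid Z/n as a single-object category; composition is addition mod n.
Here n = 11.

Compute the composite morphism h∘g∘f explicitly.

Answer: +0

Work:
  0 +6≡6 +7≡2 +9≡0  (mod 11)
result: +0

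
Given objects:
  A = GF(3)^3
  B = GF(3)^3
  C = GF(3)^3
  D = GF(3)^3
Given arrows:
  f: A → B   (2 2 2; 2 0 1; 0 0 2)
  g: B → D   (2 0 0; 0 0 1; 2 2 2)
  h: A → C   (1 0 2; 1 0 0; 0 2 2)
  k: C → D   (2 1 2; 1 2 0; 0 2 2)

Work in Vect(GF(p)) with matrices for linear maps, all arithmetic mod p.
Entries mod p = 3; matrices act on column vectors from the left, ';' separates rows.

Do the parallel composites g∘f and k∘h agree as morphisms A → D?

Path 1 = f;g:
  e0=(1,0,0) f→(2,2,0) g→(1,0,2)
  e1=(0,1,0) f→(2,0,0) g→(1,0,1)
  e2=(0,0,1) f→(2,1,2) g→(1,2,1)
  ⟦path⟧₁ = (1 1 1; 0 0 2; 2 1 1)
Path 2 = h;k:
  e0=(1,0,0) h→(1,1,0) k→(0,0,2)
  e1=(0,1,0) h→(0,0,2) k→(1,0,1)
  e2=(0,0,1) h→(2,0,2) k→(2,2,1)
  ⟦path⟧₂ = (0 1 2; 0 0 2; 2 1 1)
Equal? distinct morphisms ✗

Answer: DOES NOT COMMUTE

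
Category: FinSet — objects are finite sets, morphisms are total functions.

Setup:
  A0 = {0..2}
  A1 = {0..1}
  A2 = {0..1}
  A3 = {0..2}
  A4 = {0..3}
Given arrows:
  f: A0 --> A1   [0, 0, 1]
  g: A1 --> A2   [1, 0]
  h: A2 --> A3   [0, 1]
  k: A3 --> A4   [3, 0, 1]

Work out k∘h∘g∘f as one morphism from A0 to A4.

  0 f-->0 g-->1 h-->1 k-->0
  1 f-->0 g-->1 h-->1 k-->0
  2 f-->1 g-->0 h-->0 k-->3
composite: [0, 0, 3]

Answer: [0, 0, 3]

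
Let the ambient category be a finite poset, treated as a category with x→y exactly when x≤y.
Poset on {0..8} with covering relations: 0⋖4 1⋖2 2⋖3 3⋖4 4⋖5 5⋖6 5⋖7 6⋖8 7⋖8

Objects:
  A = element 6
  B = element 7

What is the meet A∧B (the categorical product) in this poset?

Answer: A∧B = 5

Derivation:
Common predecessors of 6,7: {0,1,2,3,4,5}
  0 <= 5
  1 <= 5
  2 <= 5
  3 <= 5
  4 <= 5
  5 <= 5
glb = 5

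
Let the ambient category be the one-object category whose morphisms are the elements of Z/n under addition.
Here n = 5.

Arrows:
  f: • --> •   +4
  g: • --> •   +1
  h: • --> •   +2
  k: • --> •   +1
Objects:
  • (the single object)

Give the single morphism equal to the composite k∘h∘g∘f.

  0 +4≡4 +1≡0 +2≡2 +1≡3  (mod 5)
result: +3

Answer: +3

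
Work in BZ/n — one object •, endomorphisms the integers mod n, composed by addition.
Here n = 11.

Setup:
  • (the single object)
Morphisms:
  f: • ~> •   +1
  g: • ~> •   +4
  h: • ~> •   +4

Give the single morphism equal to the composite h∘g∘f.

  0 +1≡1 +4≡5 +4≡9  (mod 11)
composite: +9

Answer: +9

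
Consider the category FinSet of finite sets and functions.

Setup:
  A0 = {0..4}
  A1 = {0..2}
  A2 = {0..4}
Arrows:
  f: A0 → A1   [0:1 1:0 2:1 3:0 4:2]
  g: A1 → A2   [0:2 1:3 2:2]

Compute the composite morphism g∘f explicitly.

  0 f→1 g→3
  1 f→0 g→2
  2 f→1 g→3
  3 f→0 g→2
  4 f→2 g→2
result: [0:3 1:2 2:3 3:2 4:2]

Answer: [0:3 1:2 2:3 3:2 4:2]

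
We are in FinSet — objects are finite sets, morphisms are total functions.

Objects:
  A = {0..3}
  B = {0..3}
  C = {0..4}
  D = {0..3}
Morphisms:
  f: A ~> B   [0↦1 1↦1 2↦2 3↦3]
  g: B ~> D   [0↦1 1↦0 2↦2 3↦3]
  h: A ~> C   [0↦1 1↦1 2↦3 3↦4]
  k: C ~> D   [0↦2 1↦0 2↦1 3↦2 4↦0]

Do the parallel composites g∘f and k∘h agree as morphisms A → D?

Along f;g (path 1):
  0 f~>1 g~>0
  1 f~>1 g~>0
  2 f~>2 g~>2
  3 f~>3 g~>3
  result₁ = [0↦0 1↦0 2↦2 3↦3]
Along h;k (path 2):
  0 h~>1 k~>0
  1 h~>1 k~>0
  2 h~>3 k~>2
  3 h~>4 k~>0
  result₂ = [0↦0 1↦0 2↦2 3↦0]
Equal? differ; not commutative

Answer: DOES NOT COMMUTE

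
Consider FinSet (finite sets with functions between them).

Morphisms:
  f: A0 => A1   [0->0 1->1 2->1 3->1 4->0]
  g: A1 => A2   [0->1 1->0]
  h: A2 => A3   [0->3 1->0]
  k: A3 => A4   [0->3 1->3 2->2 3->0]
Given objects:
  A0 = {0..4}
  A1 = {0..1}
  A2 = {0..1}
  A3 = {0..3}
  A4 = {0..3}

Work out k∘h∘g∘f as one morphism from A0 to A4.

  0 f=>0 g=>1 h=>0 k=>3
  1 f=>1 g=>0 h=>3 k=>0
  2 f=>1 g=>0 h=>3 k=>0
  3 f=>1 g=>0 h=>3 k=>0
  4 f=>0 g=>1 h=>0 k=>3
composite: [0->3 1->0 2->0 3->0 4->3]

Answer: [0->3 1->0 2->0 3->0 4->3]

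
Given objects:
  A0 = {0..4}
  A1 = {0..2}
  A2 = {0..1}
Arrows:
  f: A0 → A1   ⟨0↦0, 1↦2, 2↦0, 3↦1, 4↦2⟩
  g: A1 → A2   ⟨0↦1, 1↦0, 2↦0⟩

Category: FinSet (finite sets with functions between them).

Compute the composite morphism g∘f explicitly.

Answer: ⟨0↦1, 1↦0, 2↦1, 3↦0, 4↦0⟩

Derivation:
  0 f→0 g→1
  1 f→2 g→0
  2 f→0 g→1
  3 f→1 g→0
  4 f→2 g→0
composite: ⟨0↦1, 1↦0, 2↦1, 3↦0, 4↦0⟩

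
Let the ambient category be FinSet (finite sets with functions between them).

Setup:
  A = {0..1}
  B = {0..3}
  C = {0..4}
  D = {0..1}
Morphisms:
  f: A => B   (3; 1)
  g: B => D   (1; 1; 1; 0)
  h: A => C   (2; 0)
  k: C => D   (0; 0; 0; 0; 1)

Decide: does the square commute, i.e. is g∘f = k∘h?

Along f;g (path 1):
  0 f=>3 g=>0
  1 f=>1 g=>1
  composite₁ = (0; 1)
Along h;k (path 2):
  0 h=>2 k=>0
  1 h=>0 k=>0
  composite₂ = (0; 0)
Equal? NO — does not commute

Answer: DOES NOT COMMUTE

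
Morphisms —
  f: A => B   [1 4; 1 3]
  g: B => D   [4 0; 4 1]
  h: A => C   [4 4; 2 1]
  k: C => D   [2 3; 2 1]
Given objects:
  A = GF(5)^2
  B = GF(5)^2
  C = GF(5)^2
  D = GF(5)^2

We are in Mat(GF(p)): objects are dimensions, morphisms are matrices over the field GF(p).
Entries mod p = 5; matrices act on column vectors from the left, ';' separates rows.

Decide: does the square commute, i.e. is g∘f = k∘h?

Answer: COMMUTES

Derivation:
Path 1 = f;g:
  e0=⟨1,0⟩ f=>⟨1,1⟩ g=>⟨4,0⟩
  e1=⟨0,1⟩ f=>⟨4,3⟩ g=>⟨1,4⟩
  composite₁ = [4 1; 0 4]
Path 2 = h;k:
  e0=⟨1,0⟩ h=>⟨4,2⟩ k=>⟨4,0⟩
  e1=⟨0,1⟩ h=>⟨4,1⟩ k=>⟨1,4⟩
  composite₂ = [4 1; 0 4]
Equal? equal; square commutes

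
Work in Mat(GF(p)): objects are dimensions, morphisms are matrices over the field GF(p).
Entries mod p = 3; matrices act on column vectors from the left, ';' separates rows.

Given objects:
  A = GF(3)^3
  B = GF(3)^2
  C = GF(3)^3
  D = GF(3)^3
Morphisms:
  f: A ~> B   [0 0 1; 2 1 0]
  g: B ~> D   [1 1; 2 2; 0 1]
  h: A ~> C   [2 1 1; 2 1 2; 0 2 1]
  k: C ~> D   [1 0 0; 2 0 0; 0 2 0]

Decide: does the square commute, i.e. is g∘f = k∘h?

Answer: DOES NOT COMMUTE

Work:
Path 1 = f;g:
  e0=⟨1,0,0⟩ f~>⟨0,2⟩ g~>⟨2,1,2⟩
  e1=⟨0,1,0⟩ f~>⟨0,1⟩ g~>⟨1,2,1⟩
  e2=⟨0,0,1⟩ f~>⟨1,0⟩ g~>⟨1,2,0⟩
  result₁ = [2 1 1; 1 2 2; 2 1 0]
Path 2 = h;k:
  e0=⟨1,0,0⟩ h~>⟨2,2,0⟩ k~>⟨2,1,1⟩
  e1=⟨0,1,0⟩ h~>⟨1,1,2⟩ k~>⟨1,2,2⟩
  e2=⟨0,0,1⟩ h~>⟨1,2,1⟩ k~>⟨1,2,1⟩
  result₂ = [2 1 1; 1 2 2; 1 2 1]
Equal? differ; not commutative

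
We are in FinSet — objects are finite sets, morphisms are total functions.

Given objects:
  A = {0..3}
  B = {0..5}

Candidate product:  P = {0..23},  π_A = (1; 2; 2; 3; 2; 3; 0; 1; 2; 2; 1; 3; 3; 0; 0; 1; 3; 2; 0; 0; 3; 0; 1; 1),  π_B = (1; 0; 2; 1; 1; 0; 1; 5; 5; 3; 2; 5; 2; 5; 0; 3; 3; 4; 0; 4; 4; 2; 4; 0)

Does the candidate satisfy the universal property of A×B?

|A|·|B| = 4·6 = 24;  |P| = 24
Check the pairing map k ↦ (π_A(k), π_B(k)):
  0 ↦ (1,1)
  1 ↦ (2,0)
  2 ↦ (2,2)
  3 ↦ (3,1)
  4 ↦ (2,1)
  5 ↦ (3,0)
  6 ↦ (0,1)
  7 ↦ (1,5)
  8 ↦ (2,5)
  9 ↦ (2,3)
  10 ↦ (1,2)
  11 ↦ (3,5)
  12 ↦ (3,2)
  13 ↦ (0,5)
  14 ↦ (0,0)
  15 ↦ (1,3)
  16 ↦ (3,3)
  17 ↦ (2,4)
  18 ↦ (0,0)  ✗ repeats pair of k=14
  19 ↦ (0,4)
  20 ↦ (3,4)
  21 ↦ (0,2)
  22 ↦ (1,4)
  23 ↦ (1,0)
distinct pairs in image: 23 / 24 needed
  → (0,0) hit at k=14 and k=18

Answer: NOT A VALID PRODUCT — duplicate pair at indices 18,14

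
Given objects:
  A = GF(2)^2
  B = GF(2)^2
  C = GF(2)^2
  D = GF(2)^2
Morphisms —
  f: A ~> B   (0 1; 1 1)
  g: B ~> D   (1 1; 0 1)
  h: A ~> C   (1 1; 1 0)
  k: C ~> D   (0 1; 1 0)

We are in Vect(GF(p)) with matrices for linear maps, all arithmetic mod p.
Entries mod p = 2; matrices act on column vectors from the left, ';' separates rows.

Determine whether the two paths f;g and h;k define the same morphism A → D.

Along f;g (path 1):
  e0=[1,0] f~>[0,1] g~>[1,1]
  e1=[0,1] f~>[1,1] g~>[0,1]
  ⟦path⟧₁ = (1 0; 1 1)
Along h;k (path 2):
  e0=[1,0] h~>[1,1] k~>[1,1]
  e1=[0,1] h~>[1,0] k~>[0,1]
  ⟦path⟧₂ = (1 0; 1 1)
Equal? YES — commutes

Answer: COMMUTES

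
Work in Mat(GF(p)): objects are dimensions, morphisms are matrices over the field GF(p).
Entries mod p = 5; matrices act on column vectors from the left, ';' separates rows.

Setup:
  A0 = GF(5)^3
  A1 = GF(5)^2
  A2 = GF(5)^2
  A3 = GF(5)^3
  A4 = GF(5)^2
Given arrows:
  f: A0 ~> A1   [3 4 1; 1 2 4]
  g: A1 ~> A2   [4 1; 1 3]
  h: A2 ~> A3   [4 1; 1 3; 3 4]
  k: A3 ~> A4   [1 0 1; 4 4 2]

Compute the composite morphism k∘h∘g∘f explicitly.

Answer: [1 1 1; 2 3 0]

Trace:
  e0=⟨1,0,0⟩ f~>⟨3,1⟩ g~>⟨3,1⟩ h~>⟨3,1,3⟩ k~>⟨1,2⟩
  e1=⟨0,1,0⟩ f~>⟨4,2⟩ g~>⟨3,0⟩ h~>⟨2,3,4⟩ k~>⟨1,3⟩
  e2=⟨0,0,1⟩ f~>⟨1,4⟩ g~>⟨3,3⟩ h~>⟨0,2,1⟩ k~>⟨1,0⟩
result: [1 1 1; 2 3 0]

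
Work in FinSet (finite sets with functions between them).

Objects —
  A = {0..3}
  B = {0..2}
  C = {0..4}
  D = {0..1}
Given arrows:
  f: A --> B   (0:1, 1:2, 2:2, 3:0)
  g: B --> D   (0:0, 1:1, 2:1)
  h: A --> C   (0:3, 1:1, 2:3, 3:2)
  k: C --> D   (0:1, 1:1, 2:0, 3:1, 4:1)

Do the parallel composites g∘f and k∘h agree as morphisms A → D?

Along f;g (path 1):
  0 f-->1 g-->1
  1 f-->2 g-->1
  2 f-->2 g-->1
  3 f-->0 g-->0
  composite₁ = (0:1, 1:1, 2:1, 3:0)
Along h;k (path 2):
  0 h-->3 k-->1
  1 h-->1 k-->1
  2 h-->3 k-->1
  3 h-->2 k-->0
  composite₂ = (0:1, 1:1, 2:1, 3:0)
Equal? same morphism ✓

Answer: COMMUTES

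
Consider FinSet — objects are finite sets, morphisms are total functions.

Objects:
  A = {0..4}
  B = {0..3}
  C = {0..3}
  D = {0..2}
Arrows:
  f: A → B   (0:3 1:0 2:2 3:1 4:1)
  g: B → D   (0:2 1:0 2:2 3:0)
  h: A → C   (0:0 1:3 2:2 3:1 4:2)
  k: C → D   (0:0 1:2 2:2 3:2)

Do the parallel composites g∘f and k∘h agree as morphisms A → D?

1) trace f;g:
  0 f→3 g→0
  1 f→0 g→2
  2 f→2 g→2
  3 f→1 g→0
  4 f→1 g→0
  composite₁ = (0:0 1:2 2:2 3:0 4:0)
2) trace h;k:
  0 h→0 k→0
  1 h→3 k→2
  2 h→2 k→2
  3 h→1 k→2
  4 h→2 k→2
  composite₂ = (0:0 1:2 2:2 3:2 4:2)
Equal? differ; not commutative

Answer: DOES NOT COMMUTE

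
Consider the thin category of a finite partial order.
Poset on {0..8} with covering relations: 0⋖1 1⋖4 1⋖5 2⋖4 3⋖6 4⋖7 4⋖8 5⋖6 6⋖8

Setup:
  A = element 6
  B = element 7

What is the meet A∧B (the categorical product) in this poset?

Answer: A∧B = 1

Work:
{x : x≤A ∧ x≤B} = {0,1}  (A=6, B=7)
  0 ≤ 1
  1 ≤ 1
glb = 1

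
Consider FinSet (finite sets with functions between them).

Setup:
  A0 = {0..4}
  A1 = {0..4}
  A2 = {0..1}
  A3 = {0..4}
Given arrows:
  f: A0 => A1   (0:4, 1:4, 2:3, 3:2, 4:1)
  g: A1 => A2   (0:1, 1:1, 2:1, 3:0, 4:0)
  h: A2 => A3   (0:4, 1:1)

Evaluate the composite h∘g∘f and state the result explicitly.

  0 f=>4 g=>0 h=>4
  1 f=>4 g=>0 h=>4
  2 f=>3 g=>0 h=>4
  3 f=>2 g=>1 h=>1
  4 f=>1 g=>1 h=>1
⟦path⟧: (0:4, 1:4, 2:4, 3:1, 4:1)

Answer: (0:4, 1:4, 2:4, 3:1, 4:1)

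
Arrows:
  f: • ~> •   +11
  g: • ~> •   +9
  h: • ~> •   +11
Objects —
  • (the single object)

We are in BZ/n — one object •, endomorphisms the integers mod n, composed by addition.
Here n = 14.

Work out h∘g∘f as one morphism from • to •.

  0 +11≡11 +9≡6 +11≡3  (mod 14)
result: +3

Answer: +3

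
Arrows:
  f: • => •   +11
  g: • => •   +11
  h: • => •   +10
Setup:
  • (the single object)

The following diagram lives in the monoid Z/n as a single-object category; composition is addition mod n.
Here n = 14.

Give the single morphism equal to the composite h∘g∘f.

  0 +11≡11 +11≡8 +10≡4  (mod 14)
composite: +4

Answer: +4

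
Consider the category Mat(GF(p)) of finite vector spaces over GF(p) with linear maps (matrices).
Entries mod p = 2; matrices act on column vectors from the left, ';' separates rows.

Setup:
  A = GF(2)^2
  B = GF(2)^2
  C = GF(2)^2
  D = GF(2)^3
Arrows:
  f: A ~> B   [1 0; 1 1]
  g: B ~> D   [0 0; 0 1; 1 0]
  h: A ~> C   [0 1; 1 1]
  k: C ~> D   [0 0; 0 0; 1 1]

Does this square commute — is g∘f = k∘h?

Along f;g (path 1):
  e0=(1,0) f~>(1,1) g~>(0,1,1)
  e1=(0,1) f~>(0,1) g~>(0,1,0)
  result₁ = [0 0; 1 1; 1 0]
Along h;k (path 2):
  e0=(1,0) h~>(0,1) k~>(0,0,1)
  e1=(0,1) h~>(1,1) k~>(0,0,0)
  result₂ = [0 0; 0 0; 1 0]
Equal? differ; not commutative

Answer: DOES NOT COMMUTE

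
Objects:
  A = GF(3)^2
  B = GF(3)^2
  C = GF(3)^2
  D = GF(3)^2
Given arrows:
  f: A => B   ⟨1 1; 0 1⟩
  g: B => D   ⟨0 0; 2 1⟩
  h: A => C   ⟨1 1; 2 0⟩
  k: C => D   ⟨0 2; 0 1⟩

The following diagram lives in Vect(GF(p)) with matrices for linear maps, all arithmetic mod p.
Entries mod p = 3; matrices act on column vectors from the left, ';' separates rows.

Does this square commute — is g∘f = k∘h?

Along f;g (path 1):
  e0=[1,0] f=>[1,0] g=>[0,2]
  e1=[0,1] f=>[1,1] g=>[0,0]
  ⟦path⟧₁ = ⟨0 0; 2 0⟩
Along h;k (path 2):
  e0=[1,0] h=>[1,2] k=>[1,2]
  e1=[0,1] h=>[1,0] k=>[0,0]
  ⟦path⟧₂ = ⟨1 0; 2 0⟩
Equal? distinct morphisms ✗

Answer: DOES NOT COMMUTE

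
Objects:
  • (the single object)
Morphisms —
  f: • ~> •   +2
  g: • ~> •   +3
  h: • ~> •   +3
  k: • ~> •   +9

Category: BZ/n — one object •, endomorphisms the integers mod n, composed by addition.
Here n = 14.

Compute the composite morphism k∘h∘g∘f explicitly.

  0 +2≡2 +3≡5 +3≡8 +9≡3  (mod 14)
composite: +3

Answer: +3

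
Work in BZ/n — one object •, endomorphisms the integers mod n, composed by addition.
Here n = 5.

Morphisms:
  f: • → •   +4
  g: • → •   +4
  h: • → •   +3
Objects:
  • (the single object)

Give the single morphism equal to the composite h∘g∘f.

Answer: +1

Work:
  0 +4≡4 +4≡3 +3≡1  (mod 5)
⟦path⟧: +1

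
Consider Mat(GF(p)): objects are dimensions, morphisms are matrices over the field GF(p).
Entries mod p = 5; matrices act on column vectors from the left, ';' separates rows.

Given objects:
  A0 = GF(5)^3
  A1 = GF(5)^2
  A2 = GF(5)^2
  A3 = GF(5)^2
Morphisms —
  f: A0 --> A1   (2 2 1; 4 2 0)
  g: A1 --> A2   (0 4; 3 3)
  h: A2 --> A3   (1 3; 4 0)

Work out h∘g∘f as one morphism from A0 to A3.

Answer: (0 4 4; 4 2 0)

Derivation:
  e0=(1,0,0) f-->(2,4) g-->(1,3) h-->(0,4)
  e1=(0,1,0) f-->(2,2) g-->(3,2) h-->(4,2)
  e2=(0,0,1) f-->(1,0) g-->(0,3) h-->(4,0)
⟦path⟧: (0 4 4; 4 2 0)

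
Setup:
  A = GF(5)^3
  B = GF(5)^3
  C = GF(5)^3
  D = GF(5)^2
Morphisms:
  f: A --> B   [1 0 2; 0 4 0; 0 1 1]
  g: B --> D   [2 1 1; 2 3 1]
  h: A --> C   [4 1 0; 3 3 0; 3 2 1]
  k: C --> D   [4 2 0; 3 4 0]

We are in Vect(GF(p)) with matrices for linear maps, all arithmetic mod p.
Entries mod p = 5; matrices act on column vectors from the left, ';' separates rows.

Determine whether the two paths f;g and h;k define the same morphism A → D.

Along f;g (path 1):
  e0=⟨1,0,0⟩ f-->⟨1,0,0⟩ g-->⟨2,2⟩
  e1=⟨0,1,0⟩ f-->⟨0,4,1⟩ g-->⟨0,3⟩
  e2=⟨0,0,1⟩ f-->⟨2,0,1⟩ g-->⟨0,0⟩
  result₁ = [2 0 0; 2 3 0]
Along h;k (path 2):
  e0=⟨1,0,0⟩ h-->⟨4,3,3⟩ k-->⟨2,4⟩
  e1=⟨0,1,0⟩ h-->⟨1,3,2⟩ k-->⟨0,0⟩
  e2=⟨0,0,1⟩ h-->⟨0,0,1⟩ k-->⟨0,0⟩
  result₂ = [2 0 0; 4 0 0]
Equal? distinct morphisms ✗

Answer: DOES NOT COMMUTE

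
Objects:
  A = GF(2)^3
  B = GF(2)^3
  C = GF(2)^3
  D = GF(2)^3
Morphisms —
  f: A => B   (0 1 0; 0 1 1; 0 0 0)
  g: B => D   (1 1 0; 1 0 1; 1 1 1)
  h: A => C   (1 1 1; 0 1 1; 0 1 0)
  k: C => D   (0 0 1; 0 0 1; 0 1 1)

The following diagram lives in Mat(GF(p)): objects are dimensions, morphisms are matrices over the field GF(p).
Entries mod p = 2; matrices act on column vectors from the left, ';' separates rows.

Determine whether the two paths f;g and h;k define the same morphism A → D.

Answer: DOES NOT COMMUTE

Trace:
Along f;g (path 1):
  e0=[1,0,0] f=>[0,0,0] g=>[0,0,0]
  e1=[0,1,0] f=>[1,1,0] g=>[0,1,0]
  e2=[0,0,1] f=>[0,1,0] g=>[1,0,1]
  result₁ = (0 0 1; 0 1 0; 0 0 1)
Along h;k (path 2):
  e0=[1,0,0] h=>[1,0,0] k=>[0,0,0]
  e1=[0,1,0] h=>[1,1,1] k=>[1,1,0]
  e2=[0,0,1] h=>[1,1,0] k=>[0,0,1]
  result₂ = (0 1 0; 0 1 0; 0 0 1)
Equal? differ; not commutative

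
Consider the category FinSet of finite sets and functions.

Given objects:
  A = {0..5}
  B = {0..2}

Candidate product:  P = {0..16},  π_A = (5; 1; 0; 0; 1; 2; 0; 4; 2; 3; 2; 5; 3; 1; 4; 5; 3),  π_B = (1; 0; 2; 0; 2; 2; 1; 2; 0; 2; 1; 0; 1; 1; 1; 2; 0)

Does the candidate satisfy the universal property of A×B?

|A|·|B| = 6·3 = 18;  |P| = 17
  → cardinalities differ; no bijection possible.

Answer: NOT A VALID PRODUCT — |P|=17 ≠ |A|·|B|=18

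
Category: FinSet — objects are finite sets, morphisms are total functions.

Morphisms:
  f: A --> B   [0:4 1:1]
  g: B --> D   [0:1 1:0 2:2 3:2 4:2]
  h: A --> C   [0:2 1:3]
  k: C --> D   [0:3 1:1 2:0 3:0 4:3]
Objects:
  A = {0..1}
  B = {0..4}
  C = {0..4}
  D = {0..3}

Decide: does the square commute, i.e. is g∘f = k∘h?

Answer: DOES NOT COMMUTE

Work:
Along f;g (path 1):
  0 f-->4 g-->2
  1 f-->1 g-->0
  ⟦path⟧₁ = [0:2 1:0]
Along h;k (path 2):
  0 h-->2 k-->0
  1 h-->3 k-->0
  ⟦path⟧₂ = [0:0 1:0]
Equal? distinct morphisms ✗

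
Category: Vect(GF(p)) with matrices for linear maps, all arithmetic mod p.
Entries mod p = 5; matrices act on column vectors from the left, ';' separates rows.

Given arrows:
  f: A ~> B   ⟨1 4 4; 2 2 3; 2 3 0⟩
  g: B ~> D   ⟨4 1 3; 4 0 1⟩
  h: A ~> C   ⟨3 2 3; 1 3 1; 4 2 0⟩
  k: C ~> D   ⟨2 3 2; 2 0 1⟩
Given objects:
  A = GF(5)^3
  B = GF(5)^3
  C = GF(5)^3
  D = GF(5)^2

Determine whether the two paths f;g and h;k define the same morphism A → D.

1) trace f;g:
  e0=⟨1,0,0⟩ f~>⟨1,2,2⟩ g~>⟨2,1⟩
  e1=⟨0,1,0⟩ f~>⟨4,2,3⟩ g~>⟨2,4⟩
  e2=⟨0,0,1⟩ f~>⟨4,3,0⟩ g~>⟨4,1⟩
  composite₁ = ⟨2 2 4; 1 4 1⟩
2) trace h;k:
  e0=⟨1,0,0⟩ h~>⟨3,1,4⟩ k~>⟨2,0⟩
  e1=⟨0,1,0⟩ h~>⟨2,3,2⟩ k~>⟨2,1⟩
  e2=⟨0,0,1⟩ h~>⟨3,1,0⟩ k~>⟨4,1⟩
  composite₂ = ⟨2 2 4; 0 1 1⟩
Equal? differ; not commutative

Answer: DOES NOT COMMUTE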